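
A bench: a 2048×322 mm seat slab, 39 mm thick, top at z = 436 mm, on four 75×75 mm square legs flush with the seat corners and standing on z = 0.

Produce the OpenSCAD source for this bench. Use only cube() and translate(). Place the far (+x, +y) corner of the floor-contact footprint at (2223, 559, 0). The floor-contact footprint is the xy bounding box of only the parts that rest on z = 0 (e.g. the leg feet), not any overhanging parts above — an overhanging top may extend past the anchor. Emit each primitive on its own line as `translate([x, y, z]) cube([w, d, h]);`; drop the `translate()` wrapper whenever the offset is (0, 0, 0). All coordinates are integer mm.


translate([175, 237, 397]) cube([2048, 322, 39]);
translate([175, 237, 0]) cube([75, 75, 397]);
translate([175, 484, 0]) cube([75, 75, 397]);
translate([2148, 237, 0]) cube([75, 75, 397]);
translate([2148, 484, 0]) cube([75, 75, 397]);


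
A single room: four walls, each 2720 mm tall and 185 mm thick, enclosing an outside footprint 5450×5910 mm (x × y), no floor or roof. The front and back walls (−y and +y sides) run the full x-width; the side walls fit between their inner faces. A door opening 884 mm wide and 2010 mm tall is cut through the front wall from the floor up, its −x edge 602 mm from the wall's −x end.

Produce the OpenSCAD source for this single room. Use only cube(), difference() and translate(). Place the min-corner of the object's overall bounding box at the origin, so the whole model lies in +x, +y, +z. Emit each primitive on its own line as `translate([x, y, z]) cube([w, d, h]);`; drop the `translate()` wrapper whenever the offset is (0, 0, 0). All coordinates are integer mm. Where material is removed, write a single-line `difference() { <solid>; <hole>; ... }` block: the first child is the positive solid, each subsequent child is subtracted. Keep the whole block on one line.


difference() { cube([5450, 185, 2720]); translate([602, 0, 0]) cube([884, 185, 2010]); }
translate([0, 5725, 0]) cube([5450, 185, 2720]);
translate([0, 185, 0]) cube([185, 5540, 2720]);
translate([5265, 185, 0]) cube([185, 5540, 2720]);


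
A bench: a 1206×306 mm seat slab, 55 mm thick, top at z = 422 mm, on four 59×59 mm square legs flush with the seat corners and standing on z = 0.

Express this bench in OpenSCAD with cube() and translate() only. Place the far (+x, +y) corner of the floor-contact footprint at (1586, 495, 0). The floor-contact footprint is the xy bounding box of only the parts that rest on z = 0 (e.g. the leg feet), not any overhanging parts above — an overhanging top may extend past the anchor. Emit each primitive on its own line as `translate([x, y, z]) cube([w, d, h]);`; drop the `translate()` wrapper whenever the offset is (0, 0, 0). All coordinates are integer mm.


translate([380, 189, 367]) cube([1206, 306, 55]);
translate([380, 189, 0]) cube([59, 59, 367]);
translate([380, 436, 0]) cube([59, 59, 367]);
translate([1527, 189, 0]) cube([59, 59, 367]);
translate([1527, 436, 0]) cube([59, 59, 367]);


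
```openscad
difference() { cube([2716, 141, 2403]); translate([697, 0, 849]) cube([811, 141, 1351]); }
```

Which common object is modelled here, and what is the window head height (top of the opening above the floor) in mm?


A wall with a window opening. The window head height is 2200 mm.

A wall with a rectangular opening subtracted — a window. Sill at z = 849, opening 1351 mm tall, so the head is at 849 + 1351 = 2200 mm.


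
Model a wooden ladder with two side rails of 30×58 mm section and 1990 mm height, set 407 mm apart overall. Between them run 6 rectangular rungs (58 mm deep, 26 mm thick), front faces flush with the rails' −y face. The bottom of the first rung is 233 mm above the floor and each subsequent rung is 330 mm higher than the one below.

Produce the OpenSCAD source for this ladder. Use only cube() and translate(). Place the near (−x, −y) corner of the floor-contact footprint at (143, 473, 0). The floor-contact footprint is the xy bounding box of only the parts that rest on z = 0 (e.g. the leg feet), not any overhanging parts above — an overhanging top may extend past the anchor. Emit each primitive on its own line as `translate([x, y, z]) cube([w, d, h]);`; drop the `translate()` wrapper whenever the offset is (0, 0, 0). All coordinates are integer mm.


translate([143, 473, 0]) cube([30, 58, 1990]);
translate([520, 473, 0]) cube([30, 58, 1990]);
translate([173, 473, 233]) cube([347, 58, 26]);
translate([173, 473, 563]) cube([347, 58, 26]);
translate([173, 473, 893]) cube([347, 58, 26]);
translate([173, 473, 1223]) cube([347, 58, 26]);
translate([173, 473, 1553]) cube([347, 58, 26]);
translate([173, 473, 1883]) cube([347, 58, 26]);


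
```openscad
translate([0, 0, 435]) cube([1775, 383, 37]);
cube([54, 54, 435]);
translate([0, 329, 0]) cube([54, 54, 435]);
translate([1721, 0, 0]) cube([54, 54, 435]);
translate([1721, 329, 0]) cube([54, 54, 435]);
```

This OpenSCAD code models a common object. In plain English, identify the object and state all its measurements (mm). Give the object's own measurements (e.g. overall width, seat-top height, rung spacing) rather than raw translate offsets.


A long wooden bench with a 1775 mm (x) × 383 mm (y) seat, 37 mm thick, its top surface 472 mm above the floor. Four 54 mm square legs at the seat corners, flush with the edges, run from z = 0 to the seat underside.


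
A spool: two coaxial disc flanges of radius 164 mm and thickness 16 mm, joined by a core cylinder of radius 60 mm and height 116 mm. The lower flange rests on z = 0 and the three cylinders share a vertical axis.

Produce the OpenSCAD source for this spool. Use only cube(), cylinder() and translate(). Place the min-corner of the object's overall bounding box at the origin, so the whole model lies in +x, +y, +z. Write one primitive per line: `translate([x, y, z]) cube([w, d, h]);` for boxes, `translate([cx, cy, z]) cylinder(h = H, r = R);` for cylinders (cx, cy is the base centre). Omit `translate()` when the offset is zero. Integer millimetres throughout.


translate([164, 164, 0]) cylinder(h = 16, r = 164);
translate([164, 164, 16]) cylinder(h = 116, r = 60);
translate([164, 164, 132]) cylinder(h = 16, r = 164);


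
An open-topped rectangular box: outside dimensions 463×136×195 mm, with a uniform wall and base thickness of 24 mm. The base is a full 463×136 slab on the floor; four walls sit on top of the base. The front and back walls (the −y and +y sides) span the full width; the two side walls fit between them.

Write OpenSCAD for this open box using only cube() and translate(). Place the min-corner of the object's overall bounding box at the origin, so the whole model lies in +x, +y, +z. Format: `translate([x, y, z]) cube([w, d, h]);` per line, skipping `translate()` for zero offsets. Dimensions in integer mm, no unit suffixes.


cube([463, 136, 24]);
translate([0, 0, 24]) cube([463, 24, 171]);
translate([0, 112, 24]) cube([463, 24, 171]);
translate([0, 24, 24]) cube([24, 88, 171]);
translate([439, 24, 24]) cube([24, 88, 171]);


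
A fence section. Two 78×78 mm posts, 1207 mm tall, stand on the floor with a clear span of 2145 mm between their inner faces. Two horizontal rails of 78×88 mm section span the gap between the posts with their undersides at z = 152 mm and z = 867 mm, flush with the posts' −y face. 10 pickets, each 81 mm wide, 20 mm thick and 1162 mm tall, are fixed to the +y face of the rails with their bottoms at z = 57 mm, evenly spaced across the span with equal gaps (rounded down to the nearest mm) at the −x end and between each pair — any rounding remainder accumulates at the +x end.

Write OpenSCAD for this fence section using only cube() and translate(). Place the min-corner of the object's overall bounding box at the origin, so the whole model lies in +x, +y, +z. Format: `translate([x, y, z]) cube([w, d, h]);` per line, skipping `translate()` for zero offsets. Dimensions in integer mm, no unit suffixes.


cube([78, 78, 1207]);
translate([2223, 0, 0]) cube([78, 78, 1207]);
translate([78, 0, 152]) cube([2145, 78, 88]);
translate([78, 0, 867]) cube([2145, 78, 88]);
translate([199, 78, 57]) cube([81, 20, 1162]);
translate([401, 78, 57]) cube([81, 20, 1162]);
translate([603, 78, 57]) cube([81, 20, 1162]);
translate([805, 78, 57]) cube([81, 20, 1162]);
translate([1007, 78, 57]) cube([81, 20, 1162]);
translate([1209, 78, 57]) cube([81, 20, 1162]);
translate([1411, 78, 57]) cube([81, 20, 1162]);
translate([1613, 78, 57]) cube([81, 20, 1162]);
translate([1815, 78, 57]) cube([81, 20, 1162]);
translate([2017, 78, 57]) cube([81, 20, 1162]);


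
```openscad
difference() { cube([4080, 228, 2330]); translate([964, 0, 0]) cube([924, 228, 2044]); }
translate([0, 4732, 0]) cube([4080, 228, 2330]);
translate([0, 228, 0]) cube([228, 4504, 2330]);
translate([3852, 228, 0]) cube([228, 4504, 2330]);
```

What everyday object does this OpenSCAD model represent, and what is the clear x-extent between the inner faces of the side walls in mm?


A single room. The interior width is 3624 mm.

Four walls enclosing a rectangle with a door in the front wall — a room. Outside width 4080 minus two 228 mm walls gives 3624 mm.


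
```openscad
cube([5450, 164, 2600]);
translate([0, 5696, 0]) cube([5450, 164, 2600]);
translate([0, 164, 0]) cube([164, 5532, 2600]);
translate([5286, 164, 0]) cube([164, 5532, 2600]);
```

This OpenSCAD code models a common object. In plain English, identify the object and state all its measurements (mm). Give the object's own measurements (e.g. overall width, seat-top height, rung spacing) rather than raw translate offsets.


The wall frame of a small rectangular building: four walls, each 2600 mm tall and 164 mm thick, enclosing a footprint 5450 mm (x) by 5860 mm (y) outside-to-outside, with no floor or roof. The front and back walls (the −y and +y sides) span the full width; the two side walls fit between them.


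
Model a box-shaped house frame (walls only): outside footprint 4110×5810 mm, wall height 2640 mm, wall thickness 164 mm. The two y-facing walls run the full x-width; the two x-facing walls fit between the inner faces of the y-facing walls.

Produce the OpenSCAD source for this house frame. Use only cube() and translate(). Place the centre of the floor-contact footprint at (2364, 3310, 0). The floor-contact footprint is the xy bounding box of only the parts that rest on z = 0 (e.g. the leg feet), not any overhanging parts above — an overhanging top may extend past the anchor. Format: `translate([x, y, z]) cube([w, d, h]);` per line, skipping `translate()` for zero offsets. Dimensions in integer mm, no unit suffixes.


translate([309, 405, 0]) cube([4110, 164, 2640]);
translate([309, 6051, 0]) cube([4110, 164, 2640]);
translate([309, 569, 0]) cube([164, 5482, 2640]);
translate([4255, 569, 0]) cube([164, 5482, 2640]);


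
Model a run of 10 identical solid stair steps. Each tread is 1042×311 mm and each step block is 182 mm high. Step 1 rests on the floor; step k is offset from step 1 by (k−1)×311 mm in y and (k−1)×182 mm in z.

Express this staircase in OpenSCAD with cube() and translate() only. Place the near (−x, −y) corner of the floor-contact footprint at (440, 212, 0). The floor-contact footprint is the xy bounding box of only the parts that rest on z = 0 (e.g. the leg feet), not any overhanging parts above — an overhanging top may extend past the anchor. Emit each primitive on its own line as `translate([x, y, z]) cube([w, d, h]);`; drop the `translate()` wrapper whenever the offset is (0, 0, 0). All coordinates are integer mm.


translate([440, 212, 0]) cube([1042, 311, 182]);
translate([440, 523, 182]) cube([1042, 311, 182]);
translate([440, 834, 364]) cube([1042, 311, 182]);
translate([440, 1145, 546]) cube([1042, 311, 182]);
translate([440, 1456, 728]) cube([1042, 311, 182]);
translate([440, 1767, 910]) cube([1042, 311, 182]);
translate([440, 2078, 1092]) cube([1042, 311, 182]);
translate([440, 2389, 1274]) cube([1042, 311, 182]);
translate([440, 2700, 1456]) cube([1042, 311, 182]);
translate([440, 3011, 1638]) cube([1042, 311, 182]);


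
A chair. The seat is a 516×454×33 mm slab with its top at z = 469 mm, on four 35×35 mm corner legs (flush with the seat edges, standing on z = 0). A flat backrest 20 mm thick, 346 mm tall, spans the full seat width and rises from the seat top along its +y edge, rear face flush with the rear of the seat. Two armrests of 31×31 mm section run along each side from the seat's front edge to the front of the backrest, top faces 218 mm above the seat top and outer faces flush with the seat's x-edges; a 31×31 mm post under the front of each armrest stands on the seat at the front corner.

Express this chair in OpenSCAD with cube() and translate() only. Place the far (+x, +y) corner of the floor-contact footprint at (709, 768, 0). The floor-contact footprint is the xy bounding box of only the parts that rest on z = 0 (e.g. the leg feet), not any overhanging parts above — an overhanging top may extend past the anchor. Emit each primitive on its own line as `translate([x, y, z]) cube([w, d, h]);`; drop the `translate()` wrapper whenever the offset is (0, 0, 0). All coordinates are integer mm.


// leg_h = 469 - 33 = 436
// arm post h = 218 - 31 = 187
translate([193, 314, 436]) cube([516, 454, 33]);
translate([193, 314, 0]) cube([35, 35, 436]);
translate([674, 314, 0]) cube([35, 35, 436]);
translate([193, 733, 0]) cube([35, 35, 436]);
translate([674, 733, 0]) cube([35, 35, 436]);
translate([193, 748, 469]) cube([516, 20, 346]);
translate([193, 314, 656]) cube([31, 434, 31]);
translate([678, 314, 656]) cube([31, 434, 31]);
translate([193, 314, 469]) cube([31, 31, 187]);
translate([678, 314, 469]) cube([31, 31, 187]);


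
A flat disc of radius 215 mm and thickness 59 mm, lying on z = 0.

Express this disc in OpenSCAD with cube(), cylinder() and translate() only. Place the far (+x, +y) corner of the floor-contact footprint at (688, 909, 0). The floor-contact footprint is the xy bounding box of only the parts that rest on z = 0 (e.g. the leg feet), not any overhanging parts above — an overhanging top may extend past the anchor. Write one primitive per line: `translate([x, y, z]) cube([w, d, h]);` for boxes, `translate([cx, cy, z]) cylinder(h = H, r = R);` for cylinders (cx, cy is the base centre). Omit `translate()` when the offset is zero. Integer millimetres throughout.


translate([473, 694, 0]) cylinder(h = 59, r = 215);


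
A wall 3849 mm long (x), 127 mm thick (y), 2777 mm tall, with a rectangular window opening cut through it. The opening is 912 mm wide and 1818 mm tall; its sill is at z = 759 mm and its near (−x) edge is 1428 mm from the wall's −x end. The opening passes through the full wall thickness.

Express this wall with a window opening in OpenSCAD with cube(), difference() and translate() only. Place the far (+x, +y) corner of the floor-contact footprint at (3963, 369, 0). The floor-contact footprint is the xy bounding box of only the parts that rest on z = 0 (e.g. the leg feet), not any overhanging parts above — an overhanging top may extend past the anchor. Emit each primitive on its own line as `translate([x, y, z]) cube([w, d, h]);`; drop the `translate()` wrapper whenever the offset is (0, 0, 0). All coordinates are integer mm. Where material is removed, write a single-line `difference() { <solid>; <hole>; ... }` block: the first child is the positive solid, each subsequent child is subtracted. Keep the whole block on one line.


difference() { translate([114, 242, 0]) cube([3849, 127, 2777]); translate([1542, 242, 759]) cube([912, 127, 1818]); }


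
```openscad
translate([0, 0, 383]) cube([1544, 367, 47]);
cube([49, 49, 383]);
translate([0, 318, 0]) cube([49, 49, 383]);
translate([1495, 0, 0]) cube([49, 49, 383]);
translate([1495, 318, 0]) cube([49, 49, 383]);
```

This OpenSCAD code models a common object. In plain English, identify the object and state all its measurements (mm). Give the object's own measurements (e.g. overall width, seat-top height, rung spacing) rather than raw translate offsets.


A long wooden bench with a 1544 mm (x) × 367 mm (y) seat, 47 mm thick, its top surface 430 mm above the floor. Four 49 mm square legs at the seat corners, flush with the edges, run from z = 0 to the seat underside.


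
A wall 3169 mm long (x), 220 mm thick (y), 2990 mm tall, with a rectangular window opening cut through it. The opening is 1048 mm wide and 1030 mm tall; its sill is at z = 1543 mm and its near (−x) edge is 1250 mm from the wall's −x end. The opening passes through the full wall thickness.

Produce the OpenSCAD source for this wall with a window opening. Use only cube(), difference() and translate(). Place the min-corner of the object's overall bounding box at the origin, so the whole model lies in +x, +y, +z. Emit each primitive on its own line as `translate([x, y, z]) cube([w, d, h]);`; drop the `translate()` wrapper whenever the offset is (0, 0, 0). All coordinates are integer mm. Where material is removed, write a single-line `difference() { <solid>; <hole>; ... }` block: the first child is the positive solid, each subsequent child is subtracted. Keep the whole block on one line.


difference() { cube([3169, 220, 2990]); translate([1250, 0, 1543]) cube([1048, 220, 1030]); }


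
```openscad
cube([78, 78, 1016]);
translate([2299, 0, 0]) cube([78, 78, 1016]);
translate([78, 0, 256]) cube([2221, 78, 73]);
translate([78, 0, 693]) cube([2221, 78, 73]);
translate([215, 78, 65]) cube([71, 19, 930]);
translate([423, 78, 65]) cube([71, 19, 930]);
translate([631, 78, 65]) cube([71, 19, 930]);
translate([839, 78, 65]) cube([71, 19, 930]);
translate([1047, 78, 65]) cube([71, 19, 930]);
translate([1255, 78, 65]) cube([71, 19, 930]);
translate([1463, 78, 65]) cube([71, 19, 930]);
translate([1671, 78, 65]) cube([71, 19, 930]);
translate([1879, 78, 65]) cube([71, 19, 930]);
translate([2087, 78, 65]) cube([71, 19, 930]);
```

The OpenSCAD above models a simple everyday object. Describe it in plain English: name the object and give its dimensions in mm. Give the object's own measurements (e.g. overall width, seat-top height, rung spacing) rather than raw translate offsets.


A fence section. Two 78×78 mm posts, 1016 mm tall, stand on the floor with a clear span of 2221 mm between their inner faces. Two horizontal rails of 78×73 mm section span the gap between the posts with their undersides at z = 256 mm and z = 693 mm, flush with the posts' −y face. 10 pickets, each 71 mm wide, 19 mm thick and 930 mm tall, are fixed to the +y face of the rails with their bottoms at z = 65 mm, spaced across the span with a 137 mm gap after the −x post and between neighbouring pickets, with 141 mm left before the +x post.


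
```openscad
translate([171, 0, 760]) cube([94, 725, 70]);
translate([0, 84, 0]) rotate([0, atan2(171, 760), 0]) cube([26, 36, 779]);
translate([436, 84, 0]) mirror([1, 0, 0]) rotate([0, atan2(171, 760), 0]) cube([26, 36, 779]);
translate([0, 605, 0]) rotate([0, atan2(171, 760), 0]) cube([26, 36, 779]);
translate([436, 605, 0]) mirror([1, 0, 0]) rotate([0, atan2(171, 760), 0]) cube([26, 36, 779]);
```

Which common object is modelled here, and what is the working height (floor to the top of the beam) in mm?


A sawhorse. The overall height is 830 mm.

A beam across two mirrored pairs of raked legs — a sawhorse. The beam's underside is at z = 760 (matching the legs' vertical rise in atan2(171, 760)) and the beam is 70 mm tall, so its top is at 760 + 70 = 830 mm. The raked legs top out at the beam's underside, so that is the highest point.


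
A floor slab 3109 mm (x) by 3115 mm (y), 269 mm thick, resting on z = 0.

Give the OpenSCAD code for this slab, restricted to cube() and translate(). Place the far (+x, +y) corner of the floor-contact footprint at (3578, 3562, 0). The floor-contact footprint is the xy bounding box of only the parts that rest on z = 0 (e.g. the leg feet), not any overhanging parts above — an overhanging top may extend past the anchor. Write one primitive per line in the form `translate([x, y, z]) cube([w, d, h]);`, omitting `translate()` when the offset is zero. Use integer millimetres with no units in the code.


translate([469, 447, 0]) cube([3109, 3115, 269]);


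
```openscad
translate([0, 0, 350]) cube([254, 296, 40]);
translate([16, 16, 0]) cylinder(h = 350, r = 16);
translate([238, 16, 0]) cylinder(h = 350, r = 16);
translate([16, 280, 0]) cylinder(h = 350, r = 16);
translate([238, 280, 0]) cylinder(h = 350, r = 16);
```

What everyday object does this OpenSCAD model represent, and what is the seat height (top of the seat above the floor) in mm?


A stool. The seat height is 390 mm.

A 254×296×40 slab at z = 350 on four corner cylinders — a stool. The seat top is 350 + 40 = 390 mm.


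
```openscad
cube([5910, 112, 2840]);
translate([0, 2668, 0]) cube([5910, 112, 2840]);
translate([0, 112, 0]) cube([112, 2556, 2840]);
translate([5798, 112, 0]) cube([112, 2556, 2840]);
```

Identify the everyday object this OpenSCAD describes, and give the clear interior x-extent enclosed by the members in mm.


A house (or room) frame. The interior width is 5686 mm.

Four 2840 mm walls enclosing a rectangle with no floor or roof — a room or house frame. Outside width is 5910 mm and wall thickness is 112 mm, so the interior width is 5910 − 2 × 112 = 5686 mm.


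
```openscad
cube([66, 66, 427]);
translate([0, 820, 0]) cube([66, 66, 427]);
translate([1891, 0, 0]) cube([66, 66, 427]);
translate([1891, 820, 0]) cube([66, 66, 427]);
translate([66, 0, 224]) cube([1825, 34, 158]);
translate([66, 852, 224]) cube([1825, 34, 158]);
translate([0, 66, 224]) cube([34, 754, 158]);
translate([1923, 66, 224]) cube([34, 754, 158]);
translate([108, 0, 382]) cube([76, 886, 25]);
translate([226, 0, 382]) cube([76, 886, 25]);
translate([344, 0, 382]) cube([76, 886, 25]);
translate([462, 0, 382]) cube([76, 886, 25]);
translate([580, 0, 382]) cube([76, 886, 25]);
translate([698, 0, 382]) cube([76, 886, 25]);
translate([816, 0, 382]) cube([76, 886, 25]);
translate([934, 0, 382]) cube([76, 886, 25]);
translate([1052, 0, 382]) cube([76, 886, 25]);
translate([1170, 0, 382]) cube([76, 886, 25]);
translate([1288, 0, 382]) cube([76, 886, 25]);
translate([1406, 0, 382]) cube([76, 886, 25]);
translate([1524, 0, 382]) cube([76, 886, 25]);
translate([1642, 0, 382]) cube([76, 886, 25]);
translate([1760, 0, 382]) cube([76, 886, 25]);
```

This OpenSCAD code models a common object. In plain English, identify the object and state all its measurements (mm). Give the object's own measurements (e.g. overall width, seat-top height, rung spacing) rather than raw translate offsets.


A bed frame 1957 mm long (x) by 886 mm wide (y). Four 66×66 mm corner posts, 427 mm tall, at the corners of the footprint. Four rails of 34 mm thickness and 158 mm height run between adjacent posts with their undersides at z = 224 mm, their outer faces flush with the outside of the frame (the two x-running rails run between the posts' inner faces; the two y-running rails run between the posts' inner faces). 15 slats, each 76 mm wide (x) and 25 mm thick, lie across the top of the two x-running rails, running the full 886 mm width of the frame in y; along x they sit between the end posts with a 42 mm gap after the −x posts and between neighbouring slats, leaving 55 mm before the +x posts.


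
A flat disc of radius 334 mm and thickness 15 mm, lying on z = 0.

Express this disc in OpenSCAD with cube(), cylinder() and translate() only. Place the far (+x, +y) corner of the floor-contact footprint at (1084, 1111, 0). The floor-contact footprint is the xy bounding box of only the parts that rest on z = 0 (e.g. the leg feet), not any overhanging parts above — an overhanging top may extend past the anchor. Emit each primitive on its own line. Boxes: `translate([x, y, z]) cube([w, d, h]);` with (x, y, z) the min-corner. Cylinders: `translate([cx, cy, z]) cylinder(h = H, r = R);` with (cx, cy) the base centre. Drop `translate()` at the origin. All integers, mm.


translate([750, 777, 0]) cylinder(h = 15, r = 334);


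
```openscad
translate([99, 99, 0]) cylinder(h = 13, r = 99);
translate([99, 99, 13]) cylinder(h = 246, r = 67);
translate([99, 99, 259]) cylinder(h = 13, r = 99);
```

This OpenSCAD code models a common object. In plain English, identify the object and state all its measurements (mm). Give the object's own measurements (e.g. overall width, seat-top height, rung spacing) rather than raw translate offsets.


A spool: two coaxial disc flanges of radius 99 mm and thickness 13 mm, joined by a core cylinder of radius 67 mm and height 246 mm. The lower flange rests on z = 0 and the three cylinders share a vertical axis.


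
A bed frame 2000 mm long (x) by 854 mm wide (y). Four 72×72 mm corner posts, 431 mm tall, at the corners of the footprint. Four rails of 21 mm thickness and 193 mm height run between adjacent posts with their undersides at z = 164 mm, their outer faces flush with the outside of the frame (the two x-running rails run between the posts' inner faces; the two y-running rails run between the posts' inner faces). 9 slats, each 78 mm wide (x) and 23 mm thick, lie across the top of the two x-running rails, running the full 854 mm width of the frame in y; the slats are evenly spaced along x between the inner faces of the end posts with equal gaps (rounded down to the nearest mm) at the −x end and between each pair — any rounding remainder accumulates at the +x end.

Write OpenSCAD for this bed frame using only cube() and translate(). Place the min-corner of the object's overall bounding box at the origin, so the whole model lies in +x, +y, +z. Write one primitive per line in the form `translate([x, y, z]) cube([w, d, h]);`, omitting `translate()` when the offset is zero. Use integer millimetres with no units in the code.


cube([72, 72, 431]);
translate([0, 782, 0]) cube([72, 72, 431]);
translate([1928, 0, 0]) cube([72, 72, 431]);
translate([1928, 782, 0]) cube([72, 72, 431]);
translate([72, 0, 164]) cube([1856, 21, 193]);
translate([72, 833, 164]) cube([1856, 21, 193]);
translate([0, 72, 164]) cube([21, 710, 193]);
translate([1979, 72, 164]) cube([21, 710, 193]);
translate([187, 0, 357]) cube([78, 854, 23]);
translate([380, 0, 357]) cube([78, 854, 23]);
translate([573, 0, 357]) cube([78, 854, 23]);
translate([766, 0, 357]) cube([78, 854, 23]);
translate([959, 0, 357]) cube([78, 854, 23]);
translate([1152, 0, 357]) cube([78, 854, 23]);
translate([1345, 0, 357]) cube([78, 854, 23]);
translate([1538, 0, 357]) cube([78, 854, 23]);
translate([1731, 0, 357]) cube([78, 854, 23]);


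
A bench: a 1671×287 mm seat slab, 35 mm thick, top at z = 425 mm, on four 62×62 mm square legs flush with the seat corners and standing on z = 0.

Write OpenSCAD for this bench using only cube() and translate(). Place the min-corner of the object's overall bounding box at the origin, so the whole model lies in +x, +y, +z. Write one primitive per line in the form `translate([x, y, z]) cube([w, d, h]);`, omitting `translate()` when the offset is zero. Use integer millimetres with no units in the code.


translate([0, 0, 390]) cube([1671, 287, 35]);
cube([62, 62, 390]);
translate([0, 225, 0]) cube([62, 62, 390]);
translate([1609, 0, 0]) cube([62, 62, 390]);
translate([1609, 225, 0]) cube([62, 62, 390]);


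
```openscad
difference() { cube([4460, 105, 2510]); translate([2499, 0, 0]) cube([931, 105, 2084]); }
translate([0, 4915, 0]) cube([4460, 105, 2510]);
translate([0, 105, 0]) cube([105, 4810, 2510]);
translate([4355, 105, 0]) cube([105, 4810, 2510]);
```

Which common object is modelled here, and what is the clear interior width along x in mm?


A single room. The interior width is 4250 mm.

Four walls enclosing a rectangle with a door in the front wall — a room. Outside width 4460 minus two 105 mm walls gives 4250 mm.


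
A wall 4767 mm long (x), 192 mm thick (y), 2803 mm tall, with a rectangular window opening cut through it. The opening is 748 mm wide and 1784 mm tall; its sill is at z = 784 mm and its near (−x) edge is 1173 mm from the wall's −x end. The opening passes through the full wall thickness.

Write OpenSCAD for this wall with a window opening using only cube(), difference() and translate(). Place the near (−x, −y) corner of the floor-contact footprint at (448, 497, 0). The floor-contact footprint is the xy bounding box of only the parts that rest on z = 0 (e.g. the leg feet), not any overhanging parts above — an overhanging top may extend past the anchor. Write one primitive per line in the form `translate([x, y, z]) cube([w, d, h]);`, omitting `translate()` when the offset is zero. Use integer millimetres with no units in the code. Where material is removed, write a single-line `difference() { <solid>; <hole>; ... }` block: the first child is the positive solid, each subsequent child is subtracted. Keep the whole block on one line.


difference() { translate([448, 497, 0]) cube([4767, 192, 2803]); translate([1621, 497, 784]) cube([748, 192, 1784]); }


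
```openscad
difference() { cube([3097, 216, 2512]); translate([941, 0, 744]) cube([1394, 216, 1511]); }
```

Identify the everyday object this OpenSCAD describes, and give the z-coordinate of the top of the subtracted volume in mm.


A wall with a window opening. The window head height is 2255 mm.

A wall with a rectangular opening subtracted — a window. Sill at z = 744, opening 1511 mm tall, so the head is at 744 + 1511 = 2255 mm.


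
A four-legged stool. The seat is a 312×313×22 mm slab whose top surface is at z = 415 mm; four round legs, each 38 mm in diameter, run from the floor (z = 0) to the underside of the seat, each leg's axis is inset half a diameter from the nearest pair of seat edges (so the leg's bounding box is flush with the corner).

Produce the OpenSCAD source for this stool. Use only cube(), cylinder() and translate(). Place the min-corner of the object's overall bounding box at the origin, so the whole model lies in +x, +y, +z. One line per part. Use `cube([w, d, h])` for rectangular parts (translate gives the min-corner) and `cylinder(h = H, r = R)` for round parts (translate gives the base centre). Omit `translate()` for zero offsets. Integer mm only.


translate([0, 0, 393]) cube([312, 313, 22]);
translate([19, 19, 0]) cylinder(h = 393, r = 19);
translate([293, 19, 0]) cylinder(h = 393, r = 19);
translate([19, 294, 0]) cylinder(h = 393, r = 19);
translate([293, 294, 0]) cylinder(h = 393, r = 19);


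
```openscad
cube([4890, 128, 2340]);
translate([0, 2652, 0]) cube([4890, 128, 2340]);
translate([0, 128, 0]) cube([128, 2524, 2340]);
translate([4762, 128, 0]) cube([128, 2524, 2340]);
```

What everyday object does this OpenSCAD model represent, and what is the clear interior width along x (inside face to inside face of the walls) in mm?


A house (or room) frame. The interior width is 4634 mm.

Four 2340 mm walls enclosing a rectangle with no floor or roof — a room or house frame. Outside width is 4890 mm and wall thickness is 128 mm, so the interior width is 4890 − 2 × 128 = 4634 mm.


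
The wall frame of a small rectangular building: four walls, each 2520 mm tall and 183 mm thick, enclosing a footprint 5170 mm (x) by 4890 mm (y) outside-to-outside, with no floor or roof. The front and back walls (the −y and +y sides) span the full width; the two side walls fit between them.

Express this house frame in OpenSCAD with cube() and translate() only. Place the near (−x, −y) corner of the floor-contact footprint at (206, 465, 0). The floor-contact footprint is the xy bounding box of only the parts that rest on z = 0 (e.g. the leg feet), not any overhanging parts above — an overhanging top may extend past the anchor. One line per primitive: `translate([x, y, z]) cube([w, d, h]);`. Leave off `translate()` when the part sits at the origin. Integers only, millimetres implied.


translate([206, 465, 0]) cube([5170, 183, 2520]);
translate([206, 5172, 0]) cube([5170, 183, 2520]);
translate([206, 648, 0]) cube([183, 4524, 2520]);
translate([5193, 648, 0]) cube([183, 4524, 2520]);


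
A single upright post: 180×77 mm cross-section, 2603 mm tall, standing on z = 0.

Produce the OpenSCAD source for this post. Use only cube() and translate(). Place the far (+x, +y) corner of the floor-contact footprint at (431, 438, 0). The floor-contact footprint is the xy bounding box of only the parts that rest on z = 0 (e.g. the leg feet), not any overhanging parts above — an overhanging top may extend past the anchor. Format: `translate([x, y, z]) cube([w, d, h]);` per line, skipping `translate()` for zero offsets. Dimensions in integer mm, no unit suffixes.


translate([251, 361, 0]) cube([180, 77, 2603]);


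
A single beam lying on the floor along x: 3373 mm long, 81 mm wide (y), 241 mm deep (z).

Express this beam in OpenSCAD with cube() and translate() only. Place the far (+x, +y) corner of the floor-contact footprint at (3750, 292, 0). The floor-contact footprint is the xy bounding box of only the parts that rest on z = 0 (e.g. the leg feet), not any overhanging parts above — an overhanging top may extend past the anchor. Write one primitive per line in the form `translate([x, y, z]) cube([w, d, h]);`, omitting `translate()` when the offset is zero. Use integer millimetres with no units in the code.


translate([377, 211, 0]) cube([3373, 81, 241]);


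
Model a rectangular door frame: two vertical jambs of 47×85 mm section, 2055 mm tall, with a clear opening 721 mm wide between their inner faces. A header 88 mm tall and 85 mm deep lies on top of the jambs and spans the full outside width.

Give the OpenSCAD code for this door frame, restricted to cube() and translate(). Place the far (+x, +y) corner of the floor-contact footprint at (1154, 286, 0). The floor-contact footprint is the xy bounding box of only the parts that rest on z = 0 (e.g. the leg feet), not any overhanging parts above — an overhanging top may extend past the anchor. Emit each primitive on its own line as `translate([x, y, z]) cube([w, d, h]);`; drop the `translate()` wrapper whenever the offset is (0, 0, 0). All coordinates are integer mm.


translate([339, 201, 0]) cube([47, 85, 2055]);
translate([1107, 201, 0]) cube([47, 85, 2055]);
translate([339, 201, 2055]) cube([815, 85, 88]);


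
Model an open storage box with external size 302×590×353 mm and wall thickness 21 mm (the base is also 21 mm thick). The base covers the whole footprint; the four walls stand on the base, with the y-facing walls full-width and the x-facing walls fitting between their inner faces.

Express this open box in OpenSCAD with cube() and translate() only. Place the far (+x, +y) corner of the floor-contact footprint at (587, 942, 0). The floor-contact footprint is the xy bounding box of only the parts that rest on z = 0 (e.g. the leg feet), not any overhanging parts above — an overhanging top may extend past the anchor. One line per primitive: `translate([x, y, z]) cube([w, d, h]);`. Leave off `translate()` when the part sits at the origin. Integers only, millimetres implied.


translate([285, 352, 0]) cube([302, 590, 21]);
translate([285, 352, 21]) cube([302, 21, 332]);
translate([285, 921, 21]) cube([302, 21, 332]);
translate([285, 373, 21]) cube([21, 548, 332]);
translate([566, 373, 21]) cube([21, 548, 332]);


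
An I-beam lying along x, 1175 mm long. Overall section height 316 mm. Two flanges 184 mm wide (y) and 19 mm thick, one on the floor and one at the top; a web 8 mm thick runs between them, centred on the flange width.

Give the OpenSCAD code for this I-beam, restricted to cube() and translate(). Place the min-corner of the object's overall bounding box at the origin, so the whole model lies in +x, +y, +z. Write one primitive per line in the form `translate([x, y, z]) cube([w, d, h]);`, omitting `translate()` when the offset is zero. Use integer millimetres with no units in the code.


cube([1175, 184, 19]);
translate([0, 88, 19]) cube([1175, 8, 278]);
translate([0, 0, 297]) cube([1175, 184, 19]);


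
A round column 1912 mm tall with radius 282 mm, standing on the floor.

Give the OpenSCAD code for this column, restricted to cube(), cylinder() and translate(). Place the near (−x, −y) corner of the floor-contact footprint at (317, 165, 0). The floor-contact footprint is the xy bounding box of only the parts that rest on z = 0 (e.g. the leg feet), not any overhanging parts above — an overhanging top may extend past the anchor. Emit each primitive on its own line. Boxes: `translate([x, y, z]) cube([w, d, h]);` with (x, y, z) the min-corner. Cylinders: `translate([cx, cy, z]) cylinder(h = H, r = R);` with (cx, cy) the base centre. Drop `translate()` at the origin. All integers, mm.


translate([599, 447, 0]) cylinder(h = 1912, r = 282);


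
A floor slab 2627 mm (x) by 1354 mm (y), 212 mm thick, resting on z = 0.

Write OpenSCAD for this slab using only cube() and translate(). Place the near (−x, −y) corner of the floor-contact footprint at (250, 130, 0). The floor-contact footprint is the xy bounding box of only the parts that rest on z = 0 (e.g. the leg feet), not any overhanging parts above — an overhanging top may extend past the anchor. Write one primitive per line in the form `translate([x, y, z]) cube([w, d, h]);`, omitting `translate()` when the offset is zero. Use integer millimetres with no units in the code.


translate([250, 130, 0]) cube([2627, 1354, 212]);


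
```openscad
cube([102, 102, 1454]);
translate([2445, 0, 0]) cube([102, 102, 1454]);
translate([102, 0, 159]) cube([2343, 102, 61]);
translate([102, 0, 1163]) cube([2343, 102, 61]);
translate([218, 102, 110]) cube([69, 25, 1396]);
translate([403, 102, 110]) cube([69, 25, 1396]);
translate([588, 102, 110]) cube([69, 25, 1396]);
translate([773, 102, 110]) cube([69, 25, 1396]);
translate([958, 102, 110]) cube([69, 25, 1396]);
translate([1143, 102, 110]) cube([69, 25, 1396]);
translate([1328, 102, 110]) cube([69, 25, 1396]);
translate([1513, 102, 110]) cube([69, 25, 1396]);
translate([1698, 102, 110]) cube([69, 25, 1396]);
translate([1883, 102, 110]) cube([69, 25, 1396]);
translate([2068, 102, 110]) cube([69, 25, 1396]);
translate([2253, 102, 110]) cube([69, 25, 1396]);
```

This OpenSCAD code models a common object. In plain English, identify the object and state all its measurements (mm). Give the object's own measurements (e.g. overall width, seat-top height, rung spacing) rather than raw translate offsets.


A fence section. Two 102×102 mm posts, 1454 mm tall, stand on the floor with a clear span of 2343 mm between their inner faces. Two horizontal rails of 102×61 mm section span the gap between the posts with their undersides at z = 159 mm and z = 1163 mm, flush with the posts' −y face. 12 pickets, each 69 mm wide, 25 mm thick and 1396 mm tall, are fixed to the +y face of the rails with their bottoms at z = 110 mm, spaced across the span with a 116 mm gap after the −x post and between neighbouring pickets, with 123 mm left before the +x post.


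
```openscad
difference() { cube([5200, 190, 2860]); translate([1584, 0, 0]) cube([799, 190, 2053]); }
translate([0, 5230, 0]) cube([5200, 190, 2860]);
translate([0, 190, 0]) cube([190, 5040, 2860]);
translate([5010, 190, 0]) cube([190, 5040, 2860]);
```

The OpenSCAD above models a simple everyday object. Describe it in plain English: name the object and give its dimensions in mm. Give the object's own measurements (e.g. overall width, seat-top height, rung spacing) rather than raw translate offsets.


A single room: four walls, each 2860 mm tall and 190 mm thick, enclosing an outside footprint 5200×5420 mm (x × y), no floor or roof. The front and back walls (−y and +y sides) run the full x-width; the side walls fit between their inner faces. A door opening 799 mm wide and 2053 mm tall is cut through the front wall from the floor up, its −x edge 1584 mm from the wall's −x end.


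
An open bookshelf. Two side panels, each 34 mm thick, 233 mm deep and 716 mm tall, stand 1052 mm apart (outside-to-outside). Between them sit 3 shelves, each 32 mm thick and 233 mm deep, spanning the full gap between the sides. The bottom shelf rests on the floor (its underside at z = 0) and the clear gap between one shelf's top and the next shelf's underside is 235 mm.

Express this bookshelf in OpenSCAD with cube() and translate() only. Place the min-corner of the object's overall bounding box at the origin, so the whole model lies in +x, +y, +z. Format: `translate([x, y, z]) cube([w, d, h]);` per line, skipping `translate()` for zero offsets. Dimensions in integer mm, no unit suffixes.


cube([34, 233, 716]);
translate([1018, 0, 0]) cube([34, 233, 716]);
translate([34, 0, 0]) cube([984, 233, 32]);
translate([34, 0, 267]) cube([984, 233, 32]);
translate([34, 0, 534]) cube([984, 233, 32]);
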